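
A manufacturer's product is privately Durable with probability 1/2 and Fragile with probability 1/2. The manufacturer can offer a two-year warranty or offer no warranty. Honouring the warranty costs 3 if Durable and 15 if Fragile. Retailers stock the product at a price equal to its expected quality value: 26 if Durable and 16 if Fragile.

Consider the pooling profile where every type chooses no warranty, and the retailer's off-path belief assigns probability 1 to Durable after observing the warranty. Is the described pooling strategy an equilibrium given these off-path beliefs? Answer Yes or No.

On path, the retailer holds the prior and pays 1/2·26 + 1/2·16 = 21. Off path (the warranty), believing Durable, it pays 26.
Durable: no warranty nets 21; the warranty nets 26 − 3 = 23. Durable would deviate.
Fragile: no warranty nets 21; the warranty nets 26 − 15 = 11. Fragile stays.
A type deviates, so pooling fails.

No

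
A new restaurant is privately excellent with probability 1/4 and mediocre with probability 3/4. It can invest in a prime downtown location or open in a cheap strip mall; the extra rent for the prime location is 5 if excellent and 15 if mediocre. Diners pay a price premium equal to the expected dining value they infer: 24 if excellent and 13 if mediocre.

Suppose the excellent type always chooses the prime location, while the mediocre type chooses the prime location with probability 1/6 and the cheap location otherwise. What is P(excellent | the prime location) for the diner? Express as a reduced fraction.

2/3

P(the prime location) = (1/4)·1 + (3/4)·(1/6) = 3/8.
By Bayes' rule, P(excellent | the prime location) = (1/4) / (3/8) = 2/3.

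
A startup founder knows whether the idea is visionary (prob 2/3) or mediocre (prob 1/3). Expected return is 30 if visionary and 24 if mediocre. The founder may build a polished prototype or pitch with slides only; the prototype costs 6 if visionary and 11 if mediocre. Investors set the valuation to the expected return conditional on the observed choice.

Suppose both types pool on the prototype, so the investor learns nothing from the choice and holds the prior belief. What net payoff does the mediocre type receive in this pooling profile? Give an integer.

Pooled valuation = 2/3·30 + 1/3·24 = 28.
mediocre pays cost 11 for the prototype, so net payoff = 28 − 11 = 17.

17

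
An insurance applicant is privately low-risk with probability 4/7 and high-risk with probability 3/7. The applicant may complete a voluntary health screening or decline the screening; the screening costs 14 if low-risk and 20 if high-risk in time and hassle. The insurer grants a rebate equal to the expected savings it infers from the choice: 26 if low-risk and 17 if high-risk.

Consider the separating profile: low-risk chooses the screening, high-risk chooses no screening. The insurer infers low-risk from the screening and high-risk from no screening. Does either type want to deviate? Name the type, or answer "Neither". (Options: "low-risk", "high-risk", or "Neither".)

low-risk

The screening pays 26; no screening pays 17.
low-risk: assigned the screening, nets 26 − 14 = 12; deviating to no screening nets 17.
high-risk: assigned no screening, nets 17; deviating to the screening nets 26 − 20 = 6.
The low-risk type gains 5 by deviating.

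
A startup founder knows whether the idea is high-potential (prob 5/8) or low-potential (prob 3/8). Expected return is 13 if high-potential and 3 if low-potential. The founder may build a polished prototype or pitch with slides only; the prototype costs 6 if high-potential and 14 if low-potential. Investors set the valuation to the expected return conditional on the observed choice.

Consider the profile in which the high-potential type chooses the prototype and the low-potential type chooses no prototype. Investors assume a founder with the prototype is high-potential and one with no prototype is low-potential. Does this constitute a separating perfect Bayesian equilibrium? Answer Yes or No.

Under these beliefs, the prototype earns valuation 13 and no prototype earns valuation 3.
high-potential: the prototype nets 13 − 6 = 7; no prototype nets 3. high-potential prefers the prototype.
low-potential: the prototype nets 13 − 14 = -1; no prototype nets 3. low-potential prefers no prototype.
Neither type deviates, so the separating profile is an equilibrium.

Yes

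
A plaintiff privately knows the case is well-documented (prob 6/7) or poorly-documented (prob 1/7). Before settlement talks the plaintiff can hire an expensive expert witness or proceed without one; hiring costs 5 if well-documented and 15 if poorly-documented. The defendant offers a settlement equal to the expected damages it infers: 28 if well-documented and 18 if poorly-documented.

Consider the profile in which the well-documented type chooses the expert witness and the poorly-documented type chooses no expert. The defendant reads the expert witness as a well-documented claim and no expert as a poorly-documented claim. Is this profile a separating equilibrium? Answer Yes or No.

Under these beliefs, the expert witness earns settlement 28 and no expert earns settlement 18.
well-documented: the expert witness nets 28 − 5 = 23; no expert nets 18. well-documented prefers the expert witness.
poorly-documented: the expert witness nets 28 − 15 = 13; no expert nets 18. poorly-documented prefers no expert.
Neither type deviates, so the separating profile is an equilibrium.

Yes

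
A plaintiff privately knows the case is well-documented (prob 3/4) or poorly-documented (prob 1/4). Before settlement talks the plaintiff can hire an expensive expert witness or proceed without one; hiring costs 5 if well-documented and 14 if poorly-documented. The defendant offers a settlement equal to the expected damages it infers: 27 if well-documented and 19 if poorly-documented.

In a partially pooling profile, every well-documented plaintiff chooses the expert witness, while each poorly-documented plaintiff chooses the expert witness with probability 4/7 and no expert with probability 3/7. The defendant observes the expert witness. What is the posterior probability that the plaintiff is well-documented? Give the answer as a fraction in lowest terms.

21/25

P(the expert witness) = (3/4)·1 + (1/4)·(4/7) = 25/28.
By Bayes' rule, P(well-documented | the expert witness) = (3/4) / (25/28) = 21/25.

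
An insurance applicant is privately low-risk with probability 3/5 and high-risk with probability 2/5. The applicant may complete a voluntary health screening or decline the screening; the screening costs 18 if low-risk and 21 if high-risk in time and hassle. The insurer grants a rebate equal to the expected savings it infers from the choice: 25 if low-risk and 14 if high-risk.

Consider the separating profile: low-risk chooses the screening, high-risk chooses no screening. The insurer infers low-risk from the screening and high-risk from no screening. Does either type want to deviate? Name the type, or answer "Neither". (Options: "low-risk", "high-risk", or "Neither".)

The screening pays 25; no screening pays 14.
low-risk: assigned the screening, nets 25 − 18 = 7; deviating to no screening nets 14.
high-risk: assigned no screening, nets 14; deviating to the screening nets 25 − 21 = 4.
The low-risk type gains 7 by deviating.

low-risk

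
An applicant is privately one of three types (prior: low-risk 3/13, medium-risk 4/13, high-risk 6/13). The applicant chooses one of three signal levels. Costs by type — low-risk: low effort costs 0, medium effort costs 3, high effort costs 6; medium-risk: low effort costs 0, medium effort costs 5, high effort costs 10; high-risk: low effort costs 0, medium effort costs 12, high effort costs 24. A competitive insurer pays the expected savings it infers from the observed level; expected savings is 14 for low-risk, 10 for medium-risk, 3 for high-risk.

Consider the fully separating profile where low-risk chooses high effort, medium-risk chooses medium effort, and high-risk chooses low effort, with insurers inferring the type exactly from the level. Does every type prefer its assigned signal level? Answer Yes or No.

Separating rebates: high effort → 14, medium effort → 10, low effort → 3.
low-risk (assigned high effort): low effort: 3 − 0 = 3; medium effort: 10 − 3 = 7; high effort: 14 − 6 = 8. low-risk stays.
medium-risk (assigned medium effort): low effort: 3 − 0 = 3; medium effort: 10 − 5 = 5; high effort: 14 − 10 = 4. medium-risk stays.
high-risk (assigned low effort): low effort: 3 − 0 = 3; medium effort: 10 − 12 = -2; high effort: 14 − 24 = -10. high-risk stays.
Every type prefers its assigned level; separation holds.

Yes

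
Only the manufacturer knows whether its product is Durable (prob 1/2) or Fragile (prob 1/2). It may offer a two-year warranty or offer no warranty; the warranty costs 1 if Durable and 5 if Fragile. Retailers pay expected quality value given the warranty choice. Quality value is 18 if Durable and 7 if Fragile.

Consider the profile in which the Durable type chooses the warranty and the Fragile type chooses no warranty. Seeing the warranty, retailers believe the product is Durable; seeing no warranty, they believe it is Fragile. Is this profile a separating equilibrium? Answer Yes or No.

Under these beliefs, the warranty earns price 18 and no warranty earns price 7.
Durable: the warranty nets 18 − 1 = 17; no warranty nets 7. Durable prefers the warranty.
Fragile: the warranty nets 18 − 5 = 13; no warranty nets 7. Fragile would deviate to the warranty.
Fragile has a profitable deviation, so the profile is not an equilibrium.

No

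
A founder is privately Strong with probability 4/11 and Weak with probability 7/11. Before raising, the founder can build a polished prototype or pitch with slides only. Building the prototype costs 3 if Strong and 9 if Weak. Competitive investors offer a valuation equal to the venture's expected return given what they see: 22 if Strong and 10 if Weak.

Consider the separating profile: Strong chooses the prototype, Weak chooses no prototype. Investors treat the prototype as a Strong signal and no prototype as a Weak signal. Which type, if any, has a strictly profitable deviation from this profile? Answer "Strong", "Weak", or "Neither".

Weak

The prototype pays 22; no prototype pays 10.
Strong: assigned the prototype, nets 22 − 3 = 19; deviating to no prototype nets 10.
Weak: assigned no prototype, nets 10; deviating to the prototype nets 22 − 9 = 13.
The Weak type gains 3 by deviating.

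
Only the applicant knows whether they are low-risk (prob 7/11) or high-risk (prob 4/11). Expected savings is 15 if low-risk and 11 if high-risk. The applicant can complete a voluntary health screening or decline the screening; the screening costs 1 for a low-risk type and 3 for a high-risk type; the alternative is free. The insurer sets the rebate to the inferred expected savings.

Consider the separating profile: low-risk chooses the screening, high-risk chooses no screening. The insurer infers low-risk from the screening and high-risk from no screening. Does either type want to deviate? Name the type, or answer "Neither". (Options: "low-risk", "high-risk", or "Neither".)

high-risk

The screening pays 15; no screening pays 11.
low-risk: assigned the screening, nets 15 − 1 = 14; deviating to no screening nets 11.
high-risk: assigned no screening, nets 11; deviating to the screening nets 15 − 3 = 12.
The high-risk type gains 1 by deviating.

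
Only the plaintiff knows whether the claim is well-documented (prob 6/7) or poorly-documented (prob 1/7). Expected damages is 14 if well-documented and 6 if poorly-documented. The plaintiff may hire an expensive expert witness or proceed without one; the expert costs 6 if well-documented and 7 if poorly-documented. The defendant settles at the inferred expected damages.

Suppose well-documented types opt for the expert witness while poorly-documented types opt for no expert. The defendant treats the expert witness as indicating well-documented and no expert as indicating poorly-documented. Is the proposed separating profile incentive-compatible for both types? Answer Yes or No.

No

Under these beliefs, the expert witness earns settlement 14 and no expert earns settlement 6.
well-documented: the expert witness nets 14 − 6 = 8; no expert nets 6. well-documented prefers the expert witness.
poorly-documented: the expert witness nets 14 − 7 = 7; no expert nets 6. poorly-documented would deviate to the expert witness.
poorly-documented has a profitable deviation, so the profile is not an equilibrium.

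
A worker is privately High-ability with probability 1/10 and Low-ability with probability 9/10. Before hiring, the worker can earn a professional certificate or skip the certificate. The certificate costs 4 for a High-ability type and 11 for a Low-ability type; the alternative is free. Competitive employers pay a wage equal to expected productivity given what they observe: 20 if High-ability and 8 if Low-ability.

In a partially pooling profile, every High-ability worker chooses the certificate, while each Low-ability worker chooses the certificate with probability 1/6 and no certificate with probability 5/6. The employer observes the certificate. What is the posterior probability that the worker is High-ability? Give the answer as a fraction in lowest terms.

2/5

P(the certificate) = (1/10)·1 + (9/10)·(1/6) = 1/4.
By Bayes' rule, P(High-ability | the certificate) = (1/10) / (1/4) = 2/5.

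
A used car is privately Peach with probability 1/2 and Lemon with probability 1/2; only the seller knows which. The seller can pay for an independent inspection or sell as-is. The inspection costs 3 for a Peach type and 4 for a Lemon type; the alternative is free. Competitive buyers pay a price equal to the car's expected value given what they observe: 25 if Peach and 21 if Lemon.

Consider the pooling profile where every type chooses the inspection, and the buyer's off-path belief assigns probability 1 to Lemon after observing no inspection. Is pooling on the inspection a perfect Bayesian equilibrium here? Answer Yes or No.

No

On path, the buyer holds the prior and pays 1/2·25 + 1/2·21 = 23. Off path (no inspection), believing Lemon, it pays 21.
Peach: the inspection nets 23 − 3 = 20; no inspection nets 21. Peach would deviate.
Lemon: the inspection nets 23 − 4 = 19; no inspection nets 21. Lemon would deviate.
A type deviates, so pooling fails.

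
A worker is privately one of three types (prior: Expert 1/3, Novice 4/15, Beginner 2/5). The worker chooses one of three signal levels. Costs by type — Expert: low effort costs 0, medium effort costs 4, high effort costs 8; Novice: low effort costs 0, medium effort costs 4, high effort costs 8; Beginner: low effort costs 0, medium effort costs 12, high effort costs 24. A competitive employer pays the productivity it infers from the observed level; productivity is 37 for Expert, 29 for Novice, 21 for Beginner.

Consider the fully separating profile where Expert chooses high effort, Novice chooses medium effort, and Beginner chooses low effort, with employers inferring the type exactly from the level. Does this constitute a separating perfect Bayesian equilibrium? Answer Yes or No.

No

Separating wages: high effort → 37, medium effort → 29, low effort → 21.
Expert (assigned high effort): low effort: 21 − 0 = 21; medium effort: 29 − 4 = 25; high effort: 37 − 8 = 29. Expert stays.
Novice (assigned medium effort): low effort: 21 − 0 = 21; medium effort: 29 − 4 = 25; high effort: 37 − 8 = 29. Novice prefers high effort.
Beginner (assigned low effort): low effort: 21 − 0 = 21; medium effort: 29 − 12 = 17; high effort: 37 − 24 = 13. Beginner stays.
At least one type deviates; the separating profile fails.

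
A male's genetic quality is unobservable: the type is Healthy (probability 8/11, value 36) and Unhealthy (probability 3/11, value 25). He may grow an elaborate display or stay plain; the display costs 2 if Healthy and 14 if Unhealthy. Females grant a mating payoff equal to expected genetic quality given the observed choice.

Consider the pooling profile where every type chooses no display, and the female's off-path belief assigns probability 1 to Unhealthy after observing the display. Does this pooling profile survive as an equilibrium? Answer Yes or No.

On path, the female holds the prior and pays 8/11·36 + 3/11·25 = 33. Off path (the display), believing Unhealthy, it pays 25.
Healthy: no display nets 33; the display nets 25 − 2 = 23. Healthy stays.
Unhealthy: no display nets 33; the display nets 25 − 14 = 11. Unhealthy stays.
No type deviates, so pooling is sustained.

Yes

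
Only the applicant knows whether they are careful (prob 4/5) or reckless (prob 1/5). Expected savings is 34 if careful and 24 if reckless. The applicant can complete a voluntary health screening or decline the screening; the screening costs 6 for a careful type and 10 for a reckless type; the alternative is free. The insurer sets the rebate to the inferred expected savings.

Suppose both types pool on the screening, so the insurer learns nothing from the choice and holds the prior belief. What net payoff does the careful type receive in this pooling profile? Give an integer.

Pooled rebate = 4/5·34 + 1/5·24 = 32.
careful pays cost 6 for the screening, so net payoff = 32 − 6 = 26.

26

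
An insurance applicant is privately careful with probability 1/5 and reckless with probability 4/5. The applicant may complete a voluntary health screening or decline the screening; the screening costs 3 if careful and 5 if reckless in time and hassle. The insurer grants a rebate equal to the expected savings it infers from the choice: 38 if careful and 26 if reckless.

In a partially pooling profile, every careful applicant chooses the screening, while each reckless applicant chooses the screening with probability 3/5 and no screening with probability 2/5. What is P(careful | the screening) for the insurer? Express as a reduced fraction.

P(the screening) = (1/5)·1 + (4/5)·(3/5) = 17/25.
By Bayes' rule, P(careful | the screening) = (1/5) / (17/25) = 5/17.

5/17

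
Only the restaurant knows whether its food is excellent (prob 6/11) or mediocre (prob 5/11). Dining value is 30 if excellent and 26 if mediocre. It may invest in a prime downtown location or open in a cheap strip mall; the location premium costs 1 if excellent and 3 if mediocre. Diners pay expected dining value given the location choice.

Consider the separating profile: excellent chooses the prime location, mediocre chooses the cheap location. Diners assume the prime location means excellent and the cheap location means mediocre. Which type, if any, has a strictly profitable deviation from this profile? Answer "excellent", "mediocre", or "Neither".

The prime location pays 30; the cheap location pays 26.
excellent: assigned the prime location, nets 30 − 1 = 29; deviating to the cheap location nets 26.
mediocre: assigned the cheap location, nets 26; deviating to the prime location nets 30 − 3 = 27.
The mediocre type gains 1 by deviating.

mediocre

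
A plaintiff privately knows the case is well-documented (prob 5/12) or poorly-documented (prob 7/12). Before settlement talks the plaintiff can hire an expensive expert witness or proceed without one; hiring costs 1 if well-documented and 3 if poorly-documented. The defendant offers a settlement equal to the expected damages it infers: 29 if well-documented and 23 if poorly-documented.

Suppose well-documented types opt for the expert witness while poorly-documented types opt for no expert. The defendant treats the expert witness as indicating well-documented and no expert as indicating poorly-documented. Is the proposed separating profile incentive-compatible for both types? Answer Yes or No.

No

Under these beliefs, the expert witness earns settlement 29 and no expert earns settlement 23.
well-documented: the expert witness nets 29 − 1 = 28; no expert nets 23. well-documented prefers the expert witness.
poorly-documented: the expert witness nets 29 − 3 = 26; no expert nets 23. poorly-documented would deviate to the expert witness.
poorly-documented has a profitable deviation, so the profile is not an equilibrium.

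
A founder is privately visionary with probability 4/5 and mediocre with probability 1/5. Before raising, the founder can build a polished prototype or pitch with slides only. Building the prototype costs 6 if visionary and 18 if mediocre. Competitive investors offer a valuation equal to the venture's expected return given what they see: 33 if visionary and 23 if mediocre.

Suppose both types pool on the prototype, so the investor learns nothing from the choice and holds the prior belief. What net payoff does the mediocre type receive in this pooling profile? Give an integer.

13

Pooled valuation = 4/5·33 + 1/5·23 = 31.
mediocre pays cost 18 for the prototype, so net payoff = 31 − 18 = 13.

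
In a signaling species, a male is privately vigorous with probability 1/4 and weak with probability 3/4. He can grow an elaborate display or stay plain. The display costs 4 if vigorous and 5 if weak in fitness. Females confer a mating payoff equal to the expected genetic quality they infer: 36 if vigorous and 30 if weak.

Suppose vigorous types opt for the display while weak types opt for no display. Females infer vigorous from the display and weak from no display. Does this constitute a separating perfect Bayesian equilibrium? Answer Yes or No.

No

Under these beliefs, the display earns mating payoff 36 and no display earns mating payoff 30.
vigorous: the display nets 36 − 4 = 32; no display nets 30. vigorous prefers the display.
weak: the display nets 36 − 5 = 31; no display nets 30. weak would deviate to the display.
weak has a profitable deviation, so the profile is not an equilibrium.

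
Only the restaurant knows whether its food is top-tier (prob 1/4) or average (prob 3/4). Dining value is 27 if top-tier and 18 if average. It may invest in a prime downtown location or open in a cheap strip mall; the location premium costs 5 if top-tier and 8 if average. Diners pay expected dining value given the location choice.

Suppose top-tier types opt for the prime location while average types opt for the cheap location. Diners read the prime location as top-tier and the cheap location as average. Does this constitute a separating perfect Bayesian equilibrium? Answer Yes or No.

No

Under these beliefs, the prime location earns price premium 27 and the cheap location earns price premium 18.
top-tier: the prime location nets 27 − 5 = 22; the cheap location nets 18. top-tier prefers the prime location.
average: the prime location nets 27 − 8 = 19; the cheap location nets 18. average would deviate to the prime location.
average has a profitable deviation, so the profile is not an equilibrium.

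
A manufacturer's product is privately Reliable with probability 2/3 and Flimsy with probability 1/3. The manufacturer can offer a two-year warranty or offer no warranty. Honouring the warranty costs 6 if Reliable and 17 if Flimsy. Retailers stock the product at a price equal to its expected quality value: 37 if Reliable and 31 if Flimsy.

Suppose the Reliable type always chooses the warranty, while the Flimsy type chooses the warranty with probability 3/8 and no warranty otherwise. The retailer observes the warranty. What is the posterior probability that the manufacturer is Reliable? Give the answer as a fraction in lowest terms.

P(the warranty) = (2/3)·1 + (1/3)·(3/8) = 19/24.
By Bayes' rule, P(Reliable | the warranty) = (2/3) / (19/24) = 16/19.

16/19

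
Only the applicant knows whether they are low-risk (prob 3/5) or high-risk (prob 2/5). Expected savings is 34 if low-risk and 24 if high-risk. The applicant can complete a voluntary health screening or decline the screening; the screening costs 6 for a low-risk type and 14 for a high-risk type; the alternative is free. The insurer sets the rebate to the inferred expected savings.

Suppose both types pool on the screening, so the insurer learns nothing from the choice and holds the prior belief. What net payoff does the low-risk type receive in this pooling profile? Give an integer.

24

Pooled rebate = 3/5·34 + 2/5·24 = 30.
low-risk pays cost 6 for the screening, so net payoff = 30 − 6 = 24.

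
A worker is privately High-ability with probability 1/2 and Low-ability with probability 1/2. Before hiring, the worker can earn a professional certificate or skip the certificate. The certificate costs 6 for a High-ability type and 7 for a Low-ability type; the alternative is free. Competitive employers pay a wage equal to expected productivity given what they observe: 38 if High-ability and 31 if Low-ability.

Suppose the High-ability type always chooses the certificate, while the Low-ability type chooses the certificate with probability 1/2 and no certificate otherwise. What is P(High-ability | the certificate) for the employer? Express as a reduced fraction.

2/3

P(the certificate) = (1/2)·1 + (1/2)·(1/2) = 3/4.
By Bayes' rule, P(High-ability | the certificate) = (1/2) / (3/4) = 2/3.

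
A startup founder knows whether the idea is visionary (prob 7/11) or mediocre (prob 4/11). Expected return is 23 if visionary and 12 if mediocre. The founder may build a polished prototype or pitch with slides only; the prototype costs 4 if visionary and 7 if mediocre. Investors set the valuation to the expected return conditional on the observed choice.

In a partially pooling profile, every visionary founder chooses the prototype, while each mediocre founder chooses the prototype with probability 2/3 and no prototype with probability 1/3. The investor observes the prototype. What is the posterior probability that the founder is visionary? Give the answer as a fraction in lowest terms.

21/29

P(the prototype) = (7/11)·1 + (4/11)·(2/3) = 29/33.
By Bayes' rule, P(visionary | the prototype) = (7/11) / (29/33) = 21/29.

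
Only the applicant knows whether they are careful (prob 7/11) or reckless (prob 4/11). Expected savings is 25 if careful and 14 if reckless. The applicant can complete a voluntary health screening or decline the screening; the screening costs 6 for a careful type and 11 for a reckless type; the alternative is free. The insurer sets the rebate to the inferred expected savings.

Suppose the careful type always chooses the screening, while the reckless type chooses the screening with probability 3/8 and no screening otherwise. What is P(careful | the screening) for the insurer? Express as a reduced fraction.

P(the screening) = (7/11)·1 + (4/11)·(3/8) = 17/22.
By Bayes' rule, P(careful | the screening) = (7/11) / (17/22) = 14/17.

14/17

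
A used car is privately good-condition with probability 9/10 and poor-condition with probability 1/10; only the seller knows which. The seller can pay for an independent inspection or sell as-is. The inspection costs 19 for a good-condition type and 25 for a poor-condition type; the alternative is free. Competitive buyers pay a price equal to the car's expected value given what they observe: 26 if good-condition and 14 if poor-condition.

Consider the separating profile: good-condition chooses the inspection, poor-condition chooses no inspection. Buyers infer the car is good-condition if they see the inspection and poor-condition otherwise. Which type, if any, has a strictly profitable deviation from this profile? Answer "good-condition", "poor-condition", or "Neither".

The inspection pays 26; no inspection pays 14.
good-condition: assigned the inspection, nets 26 − 19 = 7; deviating to no inspection nets 14.
poor-condition: assigned no inspection, nets 14; deviating to the inspection nets 26 − 25 = 1.
The good-condition type gains 7 by deviating.

good-condition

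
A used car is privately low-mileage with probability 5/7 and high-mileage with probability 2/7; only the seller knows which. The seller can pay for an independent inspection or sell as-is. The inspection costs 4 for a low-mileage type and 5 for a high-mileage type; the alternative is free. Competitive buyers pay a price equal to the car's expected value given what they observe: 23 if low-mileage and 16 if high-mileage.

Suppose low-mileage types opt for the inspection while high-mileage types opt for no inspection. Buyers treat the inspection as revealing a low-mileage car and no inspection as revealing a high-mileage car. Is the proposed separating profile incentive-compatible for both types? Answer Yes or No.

Under these beliefs, the inspection earns price 23 and no inspection earns price 16.
low-mileage: the inspection nets 23 − 4 = 19; no inspection nets 16. low-mileage prefers the inspection.
high-mileage: the inspection nets 23 − 5 = 18; no inspection nets 16. high-mileage would deviate to the inspection.
high-mileage has a profitable deviation, so the profile is not an equilibrium.

No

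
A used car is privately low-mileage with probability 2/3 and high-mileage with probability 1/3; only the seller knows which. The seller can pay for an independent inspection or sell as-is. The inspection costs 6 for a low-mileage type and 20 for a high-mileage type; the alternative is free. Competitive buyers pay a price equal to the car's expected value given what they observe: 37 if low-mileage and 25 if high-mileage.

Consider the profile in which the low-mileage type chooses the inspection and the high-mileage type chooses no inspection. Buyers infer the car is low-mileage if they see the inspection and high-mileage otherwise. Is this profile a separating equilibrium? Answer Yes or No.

Yes

Under these beliefs, the inspection earns price 37 and no inspection earns price 25.
low-mileage: the inspection nets 37 − 6 = 31; no inspection nets 25. low-mileage prefers the inspection.
high-mileage: the inspection nets 37 − 20 = 17; no inspection nets 25. high-mileage prefers no inspection.
Neither type deviates, so the separating profile is an equilibrium.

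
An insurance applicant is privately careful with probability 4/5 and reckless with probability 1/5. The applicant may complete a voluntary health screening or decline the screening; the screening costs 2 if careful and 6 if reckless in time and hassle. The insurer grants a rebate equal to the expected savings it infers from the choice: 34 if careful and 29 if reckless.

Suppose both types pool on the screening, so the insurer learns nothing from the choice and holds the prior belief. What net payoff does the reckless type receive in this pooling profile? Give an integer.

27

Pooled rebate = 4/5·34 + 1/5·29 = 33.
reckless pays cost 6 for the screening, so net payoff = 33 − 6 = 27.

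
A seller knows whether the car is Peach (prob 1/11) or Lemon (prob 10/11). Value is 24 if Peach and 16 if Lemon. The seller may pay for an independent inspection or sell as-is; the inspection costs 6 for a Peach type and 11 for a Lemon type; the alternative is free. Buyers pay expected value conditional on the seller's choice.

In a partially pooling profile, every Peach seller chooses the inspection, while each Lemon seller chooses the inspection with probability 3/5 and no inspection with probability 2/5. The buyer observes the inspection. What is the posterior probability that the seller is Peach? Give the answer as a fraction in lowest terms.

P(the inspection) = (1/11)·1 + (10/11)·(3/5) = 7/11.
By Bayes' rule, P(Peach | the inspection) = (1/11) / (7/11) = 1/7.

1/7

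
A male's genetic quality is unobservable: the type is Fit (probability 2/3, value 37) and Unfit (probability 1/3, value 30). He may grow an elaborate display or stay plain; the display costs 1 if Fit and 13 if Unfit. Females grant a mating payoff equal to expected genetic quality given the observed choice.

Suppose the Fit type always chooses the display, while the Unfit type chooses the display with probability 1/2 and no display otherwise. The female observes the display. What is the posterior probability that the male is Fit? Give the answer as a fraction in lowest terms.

P(the display) = (2/3)·1 + (1/3)·(1/2) = 5/6.
By Bayes' rule, P(Fit | the display) = (2/3) / (5/6) = 4/5.

4/5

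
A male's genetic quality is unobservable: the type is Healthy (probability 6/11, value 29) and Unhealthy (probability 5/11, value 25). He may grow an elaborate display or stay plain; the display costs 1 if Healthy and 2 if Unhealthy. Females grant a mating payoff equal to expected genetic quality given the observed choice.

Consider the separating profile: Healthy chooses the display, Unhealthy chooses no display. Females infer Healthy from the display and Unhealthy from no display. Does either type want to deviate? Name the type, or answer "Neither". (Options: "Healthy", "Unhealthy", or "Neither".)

The display pays 29; no display pays 25.
Healthy: assigned the display, nets 29 − 1 = 28; deviating to no display nets 25.
Unhealthy: assigned no display, nets 25; deviating to the display nets 29 − 2 = 27.
The Unhealthy type gains 2 by deviating.

Unhealthy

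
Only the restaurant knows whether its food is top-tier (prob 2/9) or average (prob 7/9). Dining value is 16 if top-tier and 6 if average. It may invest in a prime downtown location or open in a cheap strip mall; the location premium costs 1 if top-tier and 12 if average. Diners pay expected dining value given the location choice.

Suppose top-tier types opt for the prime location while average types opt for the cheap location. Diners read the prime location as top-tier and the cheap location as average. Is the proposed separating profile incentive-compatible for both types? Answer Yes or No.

Yes

Under these beliefs, the prime location earns price premium 16 and the cheap location earns price premium 6.
top-tier: the prime location nets 16 − 1 = 15; the cheap location nets 6. top-tier prefers the prime location.
average: the prime location nets 16 − 12 = 4; the cheap location nets 6. average prefers the cheap location.
Neither type deviates, so the separating profile is an equilibrium.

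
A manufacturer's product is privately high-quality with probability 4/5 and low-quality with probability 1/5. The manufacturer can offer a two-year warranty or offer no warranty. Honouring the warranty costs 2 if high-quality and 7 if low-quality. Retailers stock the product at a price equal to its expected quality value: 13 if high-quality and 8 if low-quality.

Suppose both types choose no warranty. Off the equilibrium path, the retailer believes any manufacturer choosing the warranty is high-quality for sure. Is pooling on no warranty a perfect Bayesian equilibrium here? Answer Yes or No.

Yes

On path, the retailer holds the prior and pays 4/5·13 + 1/5·8 = 12. Off path (the warranty), believing high-quality, it pays 13.
high-quality: no warranty nets 12; the warranty nets 13 − 2 = 11. high-quality stays.
low-quality: no warranty nets 12; the warranty nets 13 − 7 = 6. low-quality stays.
No type deviates, so pooling is sustained.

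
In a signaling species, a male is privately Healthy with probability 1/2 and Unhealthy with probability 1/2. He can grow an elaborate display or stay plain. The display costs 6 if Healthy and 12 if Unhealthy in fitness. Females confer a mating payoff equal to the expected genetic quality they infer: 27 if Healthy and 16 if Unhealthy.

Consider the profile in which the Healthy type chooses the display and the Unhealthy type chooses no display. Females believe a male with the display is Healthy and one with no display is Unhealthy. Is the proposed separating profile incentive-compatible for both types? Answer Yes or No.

Yes

Under these beliefs, the display earns mating payoff 27 and no display earns mating payoff 16.
Healthy: the display nets 27 − 6 = 21; no display nets 16. Healthy prefers the display.
Unhealthy: the display nets 27 − 12 = 15; no display nets 16. Unhealthy prefers no display.
Neither type deviates, so the separating profile is an equilibrium.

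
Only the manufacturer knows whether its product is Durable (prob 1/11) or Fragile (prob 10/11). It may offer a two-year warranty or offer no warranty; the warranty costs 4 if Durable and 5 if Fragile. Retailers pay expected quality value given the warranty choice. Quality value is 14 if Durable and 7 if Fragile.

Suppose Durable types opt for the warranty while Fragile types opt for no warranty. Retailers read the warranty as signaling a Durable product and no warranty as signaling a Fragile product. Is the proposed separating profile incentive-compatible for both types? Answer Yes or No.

No

Under these beliefs, the warranty earns price 14 and no warranty earns price 7.
Durable: the warranty nets 14 − 4 = 10; no warranty nets 7. Durable prefers the warranty.
Fragile: the warranty nets 14 − 5 = 9; no warranty nets 7. Fragile would deviate to the warranty.
Fragile has a profitable deviation, so the profile is not an equilibrium.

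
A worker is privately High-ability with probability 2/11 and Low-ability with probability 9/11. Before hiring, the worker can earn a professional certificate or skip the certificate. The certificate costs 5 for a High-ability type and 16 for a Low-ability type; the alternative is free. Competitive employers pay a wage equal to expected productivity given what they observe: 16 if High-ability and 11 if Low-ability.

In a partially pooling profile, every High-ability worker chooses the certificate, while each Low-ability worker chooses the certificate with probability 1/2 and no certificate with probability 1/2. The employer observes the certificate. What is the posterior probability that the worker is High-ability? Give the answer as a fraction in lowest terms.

P(the certificate) = (2/11)·1 + (9/11)·(1/2) = 13/22.
By Bayes' rule, P(High-ability | the certificate) = (2/11) / (13/22) = 4/13.

4/13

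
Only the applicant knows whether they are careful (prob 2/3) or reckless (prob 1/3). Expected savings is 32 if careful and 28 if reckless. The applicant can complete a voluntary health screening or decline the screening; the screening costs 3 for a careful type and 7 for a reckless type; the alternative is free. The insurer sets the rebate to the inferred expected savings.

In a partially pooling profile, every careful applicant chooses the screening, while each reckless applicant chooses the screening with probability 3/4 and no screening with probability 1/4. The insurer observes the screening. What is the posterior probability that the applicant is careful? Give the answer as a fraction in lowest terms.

8/11

P(the screening) = (2/3)·1 + (1/3)·(3/4) = 11/12.
By Bayes' rule, P(careful | the screening) = (2/3) / (11/12) = 8/11.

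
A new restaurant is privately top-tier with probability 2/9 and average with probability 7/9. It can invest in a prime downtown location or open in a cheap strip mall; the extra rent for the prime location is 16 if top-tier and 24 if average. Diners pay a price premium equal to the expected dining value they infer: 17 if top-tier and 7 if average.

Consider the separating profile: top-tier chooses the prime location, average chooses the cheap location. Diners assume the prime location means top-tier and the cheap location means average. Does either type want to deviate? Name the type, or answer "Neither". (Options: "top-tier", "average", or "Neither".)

top-tier

The prime location pays 17; the cheap location pays 7.
top-tier: assigned the prime location, nets 17 − 16 = 1; deviating to the cheap location nets 7.
average: assigned the cheap location, nets 7; deviating to the prime location nets 17 − 24 = -7.
The top-tier type gains 6 by deviating.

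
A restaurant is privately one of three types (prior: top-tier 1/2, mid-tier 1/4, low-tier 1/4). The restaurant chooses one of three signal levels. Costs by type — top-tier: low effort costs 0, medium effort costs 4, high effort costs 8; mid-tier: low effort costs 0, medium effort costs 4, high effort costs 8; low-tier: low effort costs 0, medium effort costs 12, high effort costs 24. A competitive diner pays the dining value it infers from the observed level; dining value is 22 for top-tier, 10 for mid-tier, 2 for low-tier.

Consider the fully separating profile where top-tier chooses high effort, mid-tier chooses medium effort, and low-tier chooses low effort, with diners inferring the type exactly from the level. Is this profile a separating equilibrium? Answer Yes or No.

Separating price premiums: high effort → 22, medium effort → 10, low effort → 2.
top-tier (assigned high effort): low effort: 2 − 0 = 2; medium effort: 10 − 4 = 6; high effort: 22 − 8 = 14. top-tier stays.
mid-tier (assigned medium effort): low effort: 2 − 0 = 2; medium effort: 10 − 4 = 6; high effort: 22 − 8 = 14. mid-tier prefers high effort.
low-tier (assigned low effort): low effort: 2 − 0 = 2; medium effort: 10 − 12 = -2; high effort: 22 − 24 = -2. low-tier stays.
At least one type deviates; the separating profile fails.

No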